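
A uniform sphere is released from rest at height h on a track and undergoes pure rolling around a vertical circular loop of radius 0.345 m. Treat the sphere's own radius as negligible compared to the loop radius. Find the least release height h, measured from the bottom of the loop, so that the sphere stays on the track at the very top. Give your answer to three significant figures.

Here I = (2/5)MR², so the shape factor k = I/(MR²) = 0.4.
At the top, contact is just lost when gravity alone supplies the centripetal force: Mg = Mv_top²/r, i.e. v_top² = gr.
With ω = v/R, the kinetic energy at speed v is ½(1+k)Mv² = (7/10)Mv².
Energy conservation from release (height h) to the top (height 2r): Mgh = Mg(2r) + (7/10)M·gr.
Thus h_min = 2r + (1+k)r/2 = r(2 + 1.4/2) = 0.345 × 2.7 ≈ 0.932 m.

h_min ≈ 0.932 m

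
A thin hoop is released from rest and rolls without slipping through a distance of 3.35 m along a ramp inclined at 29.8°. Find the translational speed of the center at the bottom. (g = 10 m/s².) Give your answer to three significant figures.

v ≈ 4.08 m/s

With I = MR², the ratio k = I/(MR²) is 1.
Since it rolls without slipping, ω = v/R and KE = ½Mv² + ½Iω² = ½(1+k)Mv² = Mv².
The vertical drop is h = L sinθ = 3.35 × sin29.8° = 1.665 m.
Setting Mgh = Mv² gives v = √(2gh/(1+k)) = √(2·10·1.665/2) ≈ 4.08 m/s.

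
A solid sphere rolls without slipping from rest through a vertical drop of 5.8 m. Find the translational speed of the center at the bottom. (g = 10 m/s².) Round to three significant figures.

v ≈ 9.10 m/s

For this body I = (2/5)MR², i.e. k = I/(MR²) = 0.4.
The rolling condition ω = v/R makes the rotational term ½I(v/R)² = ½kMv², so KE_total = ½(1+k)Mv² = (7/10)Mv².
Energy conservation: Mgh = (7/10)Mv², so v = √(2gh/(1+k)) = √(2 × 10 × 5.8 / 1.4) ≈ 9.10 m/s.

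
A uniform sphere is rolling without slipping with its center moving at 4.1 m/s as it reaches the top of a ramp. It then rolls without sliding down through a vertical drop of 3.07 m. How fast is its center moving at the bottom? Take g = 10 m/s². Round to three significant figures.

v ≈ 7.79 m/s

For this body I = (2/5)MR², i.e. k = I/(MR²) = 0.4.
The rolling condition ω = v/R makes the rotational term ½I(v/R)² = ½kMv², so KE_total = ½(1+k)Mv² = (7/10)Mv².
Energy conservation: (7/10)Mv₀² + Mgh = (7/10)Mv², so v² = v₀² + 2gh/(1+k).
v = √(4.1² + 2×10×3.07/1.4) = √60.67 ≈ 7.79 m/s.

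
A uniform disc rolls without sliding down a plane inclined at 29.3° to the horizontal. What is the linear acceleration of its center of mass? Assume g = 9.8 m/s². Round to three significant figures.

For this body I = (1/2)MR², i.e. k = I/(MR²) = 0.5.
Along the incline Mg sinθ − f = Ma, and torque about the center fR = Iα = kMR²(a/R) gives f = kMa.
Eliminating f: Mg sinθ = (1+k)Ma, so a = g sinθ/(1+k) = 9.8 × sin29.3° / 1.5 ≈ 3.20 m/s².

a ≈ 3.20 m/s²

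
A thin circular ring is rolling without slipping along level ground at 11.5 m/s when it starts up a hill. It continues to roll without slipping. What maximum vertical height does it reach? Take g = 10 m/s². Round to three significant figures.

h ≈ 13.2 m

For this body I = MR², i.e. k = I/(MR²) = 1.
The rolling condition ω = v/R makes the rotational term ½I(v/R)² = ½kMv², so KE_total = ½(1+k)Mv² = Mv².
All of this converts to potential energy at the highest point: Mv₀² = Mgh.
Thus h = (1+k)v₀²/(2g) = 2 × 11.5² / (2 × 10) ≈ 13.2 m.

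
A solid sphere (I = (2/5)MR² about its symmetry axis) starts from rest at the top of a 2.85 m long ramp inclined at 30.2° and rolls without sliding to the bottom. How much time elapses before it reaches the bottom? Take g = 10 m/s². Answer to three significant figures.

t ≈ 1.26 s

With I = (2/5)MR², the ratio k = I/(MR²) is 0.4.
Newton's second law down the slope: Mg sinθ − f = Ma. The torque equation fR = Iα (with α = a/R) gives f = kMa.
Hence a = g sinθ/(1+k) = 10×sin30.2°/1.4 = 3.593 m/s².
With constant a from rest, t = √(2L/a) = √(2·2.85/3.593) ≈ 1.26 s.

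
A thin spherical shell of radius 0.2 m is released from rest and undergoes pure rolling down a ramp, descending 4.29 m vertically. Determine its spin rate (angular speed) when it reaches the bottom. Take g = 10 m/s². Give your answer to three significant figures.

The moment of inertia is (2/3)MR², giving k ≡ I/(MR²) = 2/3.
Since it rolls without slipping, ω = v/R and KE = ½Mv² + ½Iω² = ½(1+k)Mv² = (5/6)Mv².
Energy conservation Mgh = ½(1+k)Mv² gives v = √(2gh/(1+k)) = √(2 × 10 × 4.29 / 1.667) = 7.175 m/s.
The angular speed follows from ω = v/R = 7.175/0.2 ≈ 35.9 rad/s.

ω ≈ 35.9 rad/s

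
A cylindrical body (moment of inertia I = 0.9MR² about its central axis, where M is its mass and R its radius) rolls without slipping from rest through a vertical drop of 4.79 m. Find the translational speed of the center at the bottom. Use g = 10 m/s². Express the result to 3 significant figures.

v ≈ 7.10 m/s

For this body I = 0.9MR², i.e. k = I/(MR²) = 0.9.
Since it rolls without slipping, ω = v/R and KE = ½Mv² + ½Iω² = ½(1+k)Mv² = (19/20)Mv².
Energy conservation: Mgh = (19/20)Mv², so v = √(2gh/(1+k)) = √(2 × 10 × 4.79 / 1.9) ≈ 7.10 m/s.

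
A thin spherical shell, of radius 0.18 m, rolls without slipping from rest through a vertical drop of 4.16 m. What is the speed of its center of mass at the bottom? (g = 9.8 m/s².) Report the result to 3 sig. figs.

With I = (2/3)MR², the ratio k = I/(MR²) is 2/3.
Pure rolling means v = ωR; then KE = ½Mv² + ½I(v/R)² = ½(1+k)Mv² = (5/6)Mv².
Energy conservation: Mgh = (5/6)Mv², so v = √(2gh/(1+k)) = √(2 × 9.8 × 4.16 / 1.667) ≈ 6.99 m/s.

v ≈ 6.99 m/s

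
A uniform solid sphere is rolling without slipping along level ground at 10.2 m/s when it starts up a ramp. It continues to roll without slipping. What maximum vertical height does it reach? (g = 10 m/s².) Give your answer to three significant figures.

For this body I = (2/5)MR², i.e. k = I/(MR²) = 0.4.
Rolling without slipping gives ω = v/R, so the total kinetic energy is ½Mv² + ½Iω² = ½(1+k)Mv² = (7/10)Mv².
All of this converts to potential energy at the highest point: (7/10)Mv₀² = Mgh.
Thus h = (1+k)v₀²/(2g) = 1.4 × 10.2² / (2 × 10) ≈ 7.28 m.

h ≈ 7.28 m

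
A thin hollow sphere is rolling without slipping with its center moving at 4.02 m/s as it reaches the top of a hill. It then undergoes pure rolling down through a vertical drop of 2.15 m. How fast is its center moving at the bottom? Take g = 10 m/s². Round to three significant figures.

Here I = (2/3)MR², so the shape factor k = I/(MR²) = 2/3.
The rolling condition ω = v/R makes the rotational term ½I(v/R)² = ½kMv², so KE_total = ½(1+k)Mv² = (5/6)Mv².
Energy conservation: (5/6)Mv₀² + Mgh = (5/6)Mv², so v² = v₀² + 2gh/(1+k).
v = √(4.02² + 2×10×2.15/1.667) = √41.96 ≈ 6.48 m/s.

v ≈ 6.48 m/s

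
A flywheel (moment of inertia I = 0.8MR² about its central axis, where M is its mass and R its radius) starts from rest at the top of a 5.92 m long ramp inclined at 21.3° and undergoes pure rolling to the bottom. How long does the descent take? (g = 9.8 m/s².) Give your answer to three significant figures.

With I = 0.8MR², the ratio k = I/(MR²) is 0.8.
Translational: Mg sinθ − f = Ma. Rotational about the CM: fR = Iα = kMRa, so f = kMa.
Hence a = g sinθ/(1+k) = 9.8×sin21.3°/1.8 = 1.978 m/s².
With constant a from rest, t = √(2L/a) = √(2·5.92/1.978) ≈ 2.45 s.

t ≈ 2.45 s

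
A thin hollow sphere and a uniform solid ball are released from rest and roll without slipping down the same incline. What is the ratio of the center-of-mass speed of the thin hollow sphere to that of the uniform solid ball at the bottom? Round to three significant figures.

v_ratio ≈ 0.917

Each satisfies Mgh = ½(1+k)Mv² with k = I/(MR²), so v ∝ 1/√(1+k).
For the thin hollow sphere k = 2/3; for the uniform solid ball k = 0.4.
v₁/v₂ = √((1+k₂)/(1+k₁)) = √(1.4/1.667) ≈ 0.917.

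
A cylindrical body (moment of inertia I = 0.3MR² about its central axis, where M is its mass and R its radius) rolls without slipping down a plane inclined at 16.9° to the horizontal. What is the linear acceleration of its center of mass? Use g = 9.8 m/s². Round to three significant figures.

For this body I = 0.3MR², i.e. k = I/(MR²) = 0.3.
Translational: Mg sinθ − f = Ma. Rotational about the CM: fR = Iα = kMRa, so f = kMa.
Eliminating f: Mg sinθ = (1+k)Ma, so a = g sinθ/(1+k) = 9.8 × sin16.9° / 1.3 ≈ 2.19 m/s².

a ≈ 2.19 m/s²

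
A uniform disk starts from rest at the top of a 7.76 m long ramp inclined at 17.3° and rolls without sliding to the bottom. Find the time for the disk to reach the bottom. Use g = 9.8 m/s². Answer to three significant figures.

t ≈ 2.83 s

The moment of inertia is (1/2)MR², giving k ≡ I/(MR²) = 0.5.
Translational: Mg sinθ − f = Ma. Rotational about the CM: fR = Iα = kMRa, so f = kMa.
Hence a = g sinθ/(1+k) = 9.8×sin17.3°/1.5 = 1.943 m/s².
With constant a from rest, t = √(2L/a) = √(2·7.76/1.943) ≈ 2.83 s.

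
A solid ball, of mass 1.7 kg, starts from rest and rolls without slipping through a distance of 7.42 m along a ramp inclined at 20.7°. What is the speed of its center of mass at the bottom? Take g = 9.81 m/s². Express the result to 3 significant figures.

v ≈ 6.06 m/s

Here I = (2/5)MR², so the shape factor k = I/(MR²) = 0.4.
Rolling without slipping gives ω = v/R, so the total kinetic energy is ½Mv² + ½Iω² = ½(1+k)Mv² = (7/10)Mv².
The vertical drop is h = L sinθ = 7.42 × sin20.7° = 2.623 m.
Setting Mgh = (7/10)Mv² gives v = √(2gh/(1+k)) = √(2·9.81·2.623/1.4) ≈ 6.06 m/s.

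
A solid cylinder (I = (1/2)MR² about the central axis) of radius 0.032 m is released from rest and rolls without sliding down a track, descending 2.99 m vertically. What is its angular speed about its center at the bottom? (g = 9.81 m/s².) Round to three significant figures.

ω ≈ 195 rad/s

Here I = (1/2)MR², so the shape factor k = I/(MR²) = 0.5.
Rolling without slipping gives ω = v/R, so the total kinetic energy is ½Mv² + ½Iω² = ½(1+k)Mv² = (3/4)Mv².
Energy conservation Mgh = ½(1+k)Mv² gives v = √(2gh/(1+k)) = √(2 × 9.81 × 2.99 / 1.5) = 6.254 m/s.
The angular speed follows from ω = v/R = 6.254/0.032 ≈ 195 rad/s.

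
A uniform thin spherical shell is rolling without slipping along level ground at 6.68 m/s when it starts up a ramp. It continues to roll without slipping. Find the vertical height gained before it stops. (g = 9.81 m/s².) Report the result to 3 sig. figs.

Here I = (2/3)MR², so the shape factor k = I/(MR²) = 2/3.
Rolling without slipping gives ω = v/R, so the total kinetic energy is ½Mv² + ½Iω² = ½(1+k)Mv² = (5/6)Mv².
All of this converts to potential energy at the highest point: (5/6)Mv₀² = Mgh.
Thus h = (1+k)v₀²/(2g) = 1.667 × 6.68² / (2 × 9.81) ≈ 3.79 m.

h ≈ 3.79 m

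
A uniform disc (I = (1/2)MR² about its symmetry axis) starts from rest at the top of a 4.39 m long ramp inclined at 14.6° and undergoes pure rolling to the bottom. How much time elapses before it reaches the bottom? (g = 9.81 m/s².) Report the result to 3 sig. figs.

t ≈ 2.31 s

Here I = (1/2)MR², so the shape factor k = I/(MR²) = 0.5.
Along the incline Mg sinθ − f = Ma, and torque about the center fR = Iα = kMR²(a/R) gives f = kMa.
Hence a = g sinθ/(1+k) = 9.81×sin14.6°/1.5 = 1.649 m/s².
With constant a from rest, t = √(2L/a) = √(2·4.39/1.649) ≈ 2.31 s.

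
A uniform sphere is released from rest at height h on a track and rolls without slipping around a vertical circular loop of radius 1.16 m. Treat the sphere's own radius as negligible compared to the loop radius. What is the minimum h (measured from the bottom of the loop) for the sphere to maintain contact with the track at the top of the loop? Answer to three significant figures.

h_min ≈ 3.13 m

For this body I = (2/5)MR², i.e. k = I/(MR²) = 0.4.
At the top of the loop, the minimum-contact condition is Mg = Mv_top²/r, so v_top² = gr.
With ω = v/R, the kinetic energy at speed v is ½(1+k)Mv² = (7/10)Mv².
Energy conservation from release (height h) to the top (height 2r): Mgh = Mg(2r) + (7/10)M·gr.
Thus h_min = 2r + (1+k)r/2 = r(2 + 1.4/2) = 1.16 × 2.7 ≈ 3.13 m.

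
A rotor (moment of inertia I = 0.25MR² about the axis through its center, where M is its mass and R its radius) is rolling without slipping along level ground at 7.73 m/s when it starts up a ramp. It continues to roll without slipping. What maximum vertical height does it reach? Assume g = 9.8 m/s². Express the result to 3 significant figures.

The moment of inertia is 0.25MR², giving k ≡ I/(MR²) = 0.25.
Since it rolls without slipping, ω = v/R and KE = ½Mv² + ½Iω² = ½(1+k)Mv² = (5/8)Mv².
At the top the kinetic energy is zero, so (5/8)Mv₀² = Mgh.
Thus h = (1+k)v₀²/(2g) = 1.25 × 7.73² / (2 × 9.8) ≈ 3.81 m.

h ≈ 3.81 m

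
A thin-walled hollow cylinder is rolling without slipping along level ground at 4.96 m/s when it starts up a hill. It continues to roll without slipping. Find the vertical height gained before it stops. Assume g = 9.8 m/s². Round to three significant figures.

h ≈ 2.51 m

With I = MR², the ratio k = I/(MR²) is 1.
Rolling without slipping gives ω = v/R, so the total kinetic energy is ½Mv² + ½Iω² = ½(1+k)Mv² = Mv².
All of this converts to potential energy at the highest point: Mv₀² = Mgh.
Thus h = (1+k)v₀²/(2g) = 2 × 4.96² / (2 × 9.8) ≈ 2.51 m.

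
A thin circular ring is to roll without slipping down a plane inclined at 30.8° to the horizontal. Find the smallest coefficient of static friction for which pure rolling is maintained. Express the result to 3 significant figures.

Here I = MR², so the shape factor k = I/(MR²) = 1.
Newton's second law down the slope: Mg sinθ − f = Ma. The torque equation fR = Iα (with α = a/R) gives f = kMa.
These give a = g sinθ/(1+k) and the required friction f = kMg sinθ/(1+k).
The normal force is N = Mg cosθ, so μ_min = f/N = k tanθ/(1+k).
μ_min = 1 × tan30.8° / 2 ≈ 0.298.

μ_min ≈ 0.298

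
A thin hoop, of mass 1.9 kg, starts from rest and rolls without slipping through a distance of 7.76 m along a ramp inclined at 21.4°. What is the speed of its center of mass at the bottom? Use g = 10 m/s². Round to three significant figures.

Here I = MR², so the shape factor k = I/(MR²) = 1.
The rolling condition ω = v/R makes the rotational term ½I(v/R)² = ½kMv², so KE_total = ½(1+k)Mv² = Mv².
The vertical drop is h = L sinθ = 7.76 × sin21.4° = 2.831 m.
Energy conservation: Mgh = Mv², so v = √(2gh/(1+k)) = √(2 × 10 × 2.831 / 2) ≈ 5.32 m/s.

v ≈ 5.32 m/s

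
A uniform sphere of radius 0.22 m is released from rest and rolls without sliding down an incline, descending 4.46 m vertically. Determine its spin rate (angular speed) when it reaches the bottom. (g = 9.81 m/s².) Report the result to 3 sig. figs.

ω ≈ 35.9 rad/s

With I = (2/5)MR², the ratio k = I/(MR²) is 0.4.
Since it rolls without slipping, ω = v/R and KE = ½Mv² + ½Iω² = ½(1+k)Mv² = (7/10)Mv².
Energy conservation Mgh = ½(1+k)Mv² gives v = √(2gh/(1+k)) = √(2 × 9.81 × 4.46 / 1.4) = 7.906 m/s.
The angular speed follows from ω = v/R = 7.906/0.22 ≈ 35.9 rad/s.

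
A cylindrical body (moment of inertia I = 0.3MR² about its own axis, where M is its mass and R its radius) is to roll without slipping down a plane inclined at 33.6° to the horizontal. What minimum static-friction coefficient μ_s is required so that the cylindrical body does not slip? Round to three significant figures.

μ_min ≈ 0.153

Here I = 0.3MR², so the shape factor k = I/(MR²) = 0.3.
Newton's second law down the slope: Mg sinθ − f = Ma. The torque equation fR = Iα (with α = a/R) gives f = kMa.
These give a = g sinθ/(1+k) and the required friction f = kMg sinθ/(1+k).
The normal force is N = Mg cosθ, so μ_min = f/N = k tanθ/(1+k).
μ_min = 0.3 × tan33.6° / 1.3 ≈ 0.153.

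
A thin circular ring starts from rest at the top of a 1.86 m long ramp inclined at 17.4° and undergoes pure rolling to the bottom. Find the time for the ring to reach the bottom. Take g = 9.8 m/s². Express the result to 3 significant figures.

t ≈ 1.59 s

With I = MR², the ratio k = I/(MR²) is 1.
Translational: Mg sinθ − f = Ma. Rotational about the CM: fR = Iα = kMRa, so f = kMa.
Hence a = g sinθ/(1+k) = 9.8×sin17.4°/2 = 1.465 m/s².
With constant a from rest, t = √(2L/a) = √(2·1.86/1.465) ≈ 1.59 s.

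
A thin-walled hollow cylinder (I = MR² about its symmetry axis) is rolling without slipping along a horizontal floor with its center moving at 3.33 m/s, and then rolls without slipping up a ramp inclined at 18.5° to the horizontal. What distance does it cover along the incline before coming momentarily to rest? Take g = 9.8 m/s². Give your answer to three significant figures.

d ≈ 3.57 m

With I = MR², the ratio k = I/(MR²) is 1.
Since it rolls without slipping, ω = v/R and KE = ½Mv² + ½Iω² = ½(1+k)Mv² = Mv².
Setting this equal to Mgh gives the vertical rise h = (1+k)v₀²/(2g) = 2×3.33²/(2×9.8) = 1.132 m.
The distance along the slope is d = h/sinθ = 1.132/sin18.5° ≈ 3.57 m.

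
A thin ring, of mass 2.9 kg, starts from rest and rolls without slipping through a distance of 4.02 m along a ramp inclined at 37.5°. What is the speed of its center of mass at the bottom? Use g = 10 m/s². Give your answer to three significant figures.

v ≈ 4.95 m/s

The moment of inertia is MR², giving k ≡ I/(MR²) = 1.
Since it rolls without slipping, ω = v/R and KE = ½Mv² + ½Iω² = ½(1+k)Mv² = Mv².
The vertical drop is h = L sinθ = 4.02 × sin37.5° = 2.447 m.
Setting Mgh = Mv² gives v = √(2gh/(1+k)) = √(2·10·2.447/2) ≈ 4.95 m/s.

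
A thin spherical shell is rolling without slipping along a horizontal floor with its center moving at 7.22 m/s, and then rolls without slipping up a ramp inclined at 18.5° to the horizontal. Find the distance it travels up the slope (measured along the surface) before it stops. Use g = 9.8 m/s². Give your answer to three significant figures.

The moment of inertia is (2/3)MR², giving k ≡ I/(MR²) = 2/3.
Pure rolling means v = ωR; then KE = ½Mv² + ½I(v/R)² = ½(1+k)Mv² = (5/6)Mv².
Setting this equal to Mgh gives the vertical rise h = (1+k)v₀²/(2g) = 1.667×7.22²/(2×9.8) = 4.433 m.
The distance along the slope is d = h/sinθ = 4.433/sin18.5° ≈ 14.0 m.

d ≈ 14.0 m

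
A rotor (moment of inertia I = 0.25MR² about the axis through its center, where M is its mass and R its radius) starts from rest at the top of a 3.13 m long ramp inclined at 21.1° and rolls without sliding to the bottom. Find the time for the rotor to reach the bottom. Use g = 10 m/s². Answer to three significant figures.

t ≈ 1.47 s

With I = 0.25MR², the ratio k = I/(MR²) is 0.25.
Along the incline Mg sinθ − f = Ma, and torque about the center fR = Iα = kMR²(a/R) gives f = kMa.
Hence a = g sinθ/(1+k) = 10×sin21.1°/1.25 = 2.88 m/s².
Starting from rest, L = ½at², so t = √(2L/a) = √(2×3.13/2.88) ≈ 1.47 s.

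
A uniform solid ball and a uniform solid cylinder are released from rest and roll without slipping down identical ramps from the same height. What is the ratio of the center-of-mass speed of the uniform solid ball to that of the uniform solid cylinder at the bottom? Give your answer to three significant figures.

Each satisfies Mgh = ½(1+k)Mv² with k = I/(MR²), so v ∝ 1/√(1+k).
For the uniform solid ball k = 0.4; for the uniform solid cylinder k = 0.5.
v₁/v₂ = √((1+k₂)/(1+k₁)) = √(1.5/1.4) ≈ 1.04.

v_ratio ≈ 1.04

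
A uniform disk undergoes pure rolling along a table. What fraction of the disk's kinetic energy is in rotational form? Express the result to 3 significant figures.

The moment of inertia is (1/2)MR², giving k ≡ I/(MR²) = 0.5.
With ω = v/R, KE_trans = ½Mv² and KE_rot = ½Iω² = ½kMv², so KE_total = ½(1+k)Mv².
The rotational fraction is therefore k/(1+k) = 0.5/1.5 ≈ 0.333.

fraction ≈ 0.333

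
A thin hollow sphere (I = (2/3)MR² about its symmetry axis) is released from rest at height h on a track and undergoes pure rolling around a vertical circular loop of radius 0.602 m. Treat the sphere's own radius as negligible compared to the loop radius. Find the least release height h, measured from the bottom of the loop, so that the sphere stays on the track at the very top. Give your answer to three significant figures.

h_min ≈ 1.71 m

The moment of inertia is (2/3)MR², giving k ≡ I/(MR²) = 2/3.
At the top, contact is just lost when gravity alone supplies the centripetal force: Mg = Mv_top²/r, i.e. v_top² = gr.
With ω = v/R, the kinetic energy at speed v is ½(1+k)Mv² = (5/6)Mv².
Energy conservation from release (height h) to the top (height 2r): Mgh = Mg(2r) + (5/6)M·gr.
Thus h_min = 2r + (1+k)r/2 = r(2 + 1.667/2) = 0.602 × 2.833 ≈ 1.71 m.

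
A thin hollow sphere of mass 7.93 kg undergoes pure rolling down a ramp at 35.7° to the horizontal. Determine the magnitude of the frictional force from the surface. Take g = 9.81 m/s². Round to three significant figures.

With I = (2/3)MR², the ratio k = I/(MR²) is 2/3.
Newton's second law down the slope: Mg sinθ − f = Ma. The torque equation fR = Iα (with α = a/R) gives f = kMa.
Combining, a = g sinθ/(1+k) and f = kMa = kMg sinθ/(1+k).
f = (2/3) × 7.93 × 9.81 × sin35.7° / 1.667 ≈ 18.2 N.

f ≈ 18.2 N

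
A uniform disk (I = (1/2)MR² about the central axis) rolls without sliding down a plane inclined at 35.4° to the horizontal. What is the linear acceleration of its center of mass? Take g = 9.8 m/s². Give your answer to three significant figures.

The moment of inertia is (1/2)MR², giving k ≡ I/(MR²) = 0.5.
Along the incline Mg sinθ − f = Ma, and torque about the center fR = Iα = kMR²(a/R) gives f = kMa.
Eliminating f: Mg sinθ = (1+k)Ma, so a = g sinθ/(1+k) = 9.8 × sin35.4° / 1.5 ≈ 3.78 m/s².

a ≈ 3.78 m/s²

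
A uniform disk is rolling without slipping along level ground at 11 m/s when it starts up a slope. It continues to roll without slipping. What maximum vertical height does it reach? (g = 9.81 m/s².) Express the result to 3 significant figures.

h ≈ 9.25 m

For this body I = (1/2)MR², i.e. k = I/(MR²) = 0.5.
Rolling without slipping gives ω = v/R, so the total kinetic energy is ½Mv² + ½Iω² = ½(1+k)Mv² = (3/4)Mv².
At the top the kinetic energy is zero, so (3/4)Mv₀² = Mgh.
Thus h = (1+k)v₀²/(2g) = 1.5 × 11² / (2 × 9.81) ≈ 9.25 m.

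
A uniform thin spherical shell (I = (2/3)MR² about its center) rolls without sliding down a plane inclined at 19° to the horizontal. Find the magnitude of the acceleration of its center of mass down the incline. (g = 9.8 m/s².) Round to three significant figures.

a ≈ 1.91 m/s²

The moment of inertia is (2/3)MR², giving k ≡ I/(MR²) = 2/3.
Translational: Mg sinθ − f = Ma. Rotational about the CM: fR = Iα = kMRa, so f = kMa.
Eliminating f: Mg sinθ = (1+k)Ma, so a = g sinθ/(1+k) = 9.8 × sin19° / 1.667 ≈ 1.91 m/s².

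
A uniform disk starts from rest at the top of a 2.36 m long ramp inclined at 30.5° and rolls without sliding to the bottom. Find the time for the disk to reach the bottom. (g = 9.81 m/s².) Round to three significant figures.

The moment of inertia is (1/2)MR², giving k ≡ I/(MR²) = 0.5.
Along the incline Mg sinθ − f = Ma, and torque about the center fR = Iα = kMR²(a/R) gives f = kMa.
Hence a = g sinθ/(1+k) = 9.81×sin30.5°/1.5 = 3.319 m/s².
With constant a from rest, t = √(2L/a) = √(2·2.36/3.319) ≈ 1.19 s.

t ≈ 1.19 s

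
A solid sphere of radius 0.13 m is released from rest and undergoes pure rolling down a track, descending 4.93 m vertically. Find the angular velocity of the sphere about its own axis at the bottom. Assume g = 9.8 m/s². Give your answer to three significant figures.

With I = (2/5)MR², the ratio k = I/(MR²) is 0.4.
Since it rolls without slipping, ω = v/R and KE = ½Mv² + ½Iω² = ½(1+k)Mv² = (7/10)Mv².
Energy conservation Mgh = ½(1+k)Mv² gives v = √(2gh/(1+k)) = √(2 × 9.8 × 4.93 / 1.4) = 8.308 m/s.
The angular speed follows from ω = v/R = 8.308/0.13 ≈ 63.9 rad/s.

ω ≈ 63.9 rad/s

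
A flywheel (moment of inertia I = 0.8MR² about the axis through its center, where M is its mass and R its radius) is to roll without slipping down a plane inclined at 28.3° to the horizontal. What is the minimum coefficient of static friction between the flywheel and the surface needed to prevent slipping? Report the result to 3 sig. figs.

μ_min ≈ 0.239

For this body I = 0.8MR², i.e. k = I/(MR²) = 0.8.
Along the incline Mg sinθ − f = Ma, and torque about the center fR = Iα = kMR²(a/R) gives f = kMa.
These give a = g sinθ/(1+k) and the required friction f = kMg sinθ/(1+k).
The normal force is N = Mg cosθ, so μ_min = f/N = k tanθ/(1+k).
μ_min = 0.8 × tan28.3° / 1.8 ≈ 0.239.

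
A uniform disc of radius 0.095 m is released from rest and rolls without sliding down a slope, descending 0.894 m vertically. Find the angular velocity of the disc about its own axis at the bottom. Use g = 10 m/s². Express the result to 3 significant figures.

ω ≈ 36.3 rad/s

The moment of inertia is (1/2)MR², giving k ≡ I/(MR²) = 0.5.
Pure rolling means v = ωR; then KE = ½Mv² + ½I(v/R)² = ½(1+k)Mv² = (3/4)Mv².
Energy conservation Mgh = ½(1+k)Mv² gives v = √(2gh/(1+k)) = √(2 × 10 × 0.894 / 1.5) = 3.453 m/s.
The angular speed follows from ω = v/R = 3.453/0.095 ≈ 36.3 rad/s.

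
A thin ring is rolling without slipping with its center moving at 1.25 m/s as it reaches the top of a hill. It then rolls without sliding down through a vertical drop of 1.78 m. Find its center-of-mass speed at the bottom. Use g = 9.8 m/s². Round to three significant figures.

v ≈ 4.36 m/s

For this body I = MR², i.e. k = I/(MR²) = 1.
Since it rolls without slipping, ω = v/R and KE = ½Mv² + ½Iω² = ½(1+k)Mv² = Mv².
Conserving energy between top and bottom: Mv² = Mv₀² + Mgh, hence v² = v₀² + 2gh/(1+k).
v = √(1.25² + 2×9.8×1.78/2) = √19.01 ≈ 4.36 m/s.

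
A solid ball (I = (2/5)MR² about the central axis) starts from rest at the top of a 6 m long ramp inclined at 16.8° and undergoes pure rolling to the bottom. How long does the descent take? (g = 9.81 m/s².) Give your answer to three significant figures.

t ≈ 2.43 s

The moment of inertia is (2/5)MR², giving k ≡ I/(MR²) = 0.4.
Along the incline Mg sinθ − f = Ma, and torque about the center fR = Iα = kMR²(a/R) gives f = kMa.
Hence a = g sinθ/(1+k) = 9.81×sin16.8°/1.4 = 2.025 m/s².
With constant a from rest, t = √(2L/a) = √(2·6/2.025) ≈ 2.43 s.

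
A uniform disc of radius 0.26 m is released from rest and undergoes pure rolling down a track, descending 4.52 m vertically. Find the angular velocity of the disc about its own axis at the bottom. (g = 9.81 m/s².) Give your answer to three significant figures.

ω ≈ 29.6 rad/s

For this body I = (1/2)MR², i.e. k = I/(MR²) = 0.5.
The rolling condition ω = v/R makes the rotational term ½I(v/R)² = ½kMv², so KE_total = ½(1+k)Mv² = (3/4)Mv².
Energy conservation Mgh = ½(1+k)Mv² gives v = √(2gh/(1+k)) = √(2 × 9.81 × 4.52 / 1.5) = 7.689 m/s.
Then ω = v/R = 7.689 / 0.26 ≈ 29.6 rad/s.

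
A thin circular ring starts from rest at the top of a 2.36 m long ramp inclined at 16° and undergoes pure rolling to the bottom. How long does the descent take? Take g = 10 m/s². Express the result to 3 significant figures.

t ≈ 1.85 s

Here I = MR², so the shape factor k = I/(MR²) = 1.
Translational: Mg sinθ − f = Ma. Rotational about the CM: fR = Iα = kMRa, so f = kMa.
Hence a = g sinθ/(1+k) = 10×sin16°/2 = 1.378 m/s².
Starting from rest, L = ½at², so t = √(2L/a) = √(2×2.36/1.378) ≈ 1.85 s.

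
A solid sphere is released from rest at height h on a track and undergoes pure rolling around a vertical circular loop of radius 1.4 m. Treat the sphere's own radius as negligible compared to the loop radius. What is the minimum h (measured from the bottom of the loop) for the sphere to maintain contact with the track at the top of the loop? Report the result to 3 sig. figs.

h_min ≈ 3.78 m

The moment of inertia is (2/5)MR², giving k ≡ I/(MR²) = 0.4.
At the top, contact is just lost when gravity alone supplies the centripetal force: Mg = Mv_top²/r, i.e. v_top² = gr.
With ω = v/R, the kinetic energy at speed v is ½(1+k)Mv² = (7/10)Mv².
Energy conservation from release (height h) to the top (height 2r): Mgh = Mg(2r) + (7/10)M·gr.
Thus h_min = 2r + (1+k)r/2 = r(2 + 1.4/2) = 1.4 × 2.7 ≈ 3.78 m.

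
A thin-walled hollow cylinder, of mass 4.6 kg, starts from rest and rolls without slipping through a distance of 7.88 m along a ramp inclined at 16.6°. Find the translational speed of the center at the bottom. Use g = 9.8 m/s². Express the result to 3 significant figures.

v ≈ 4.70 m/s

Here I = MR², so the shape factor k = I/(MR²) = 1.
Pure rolling means v = ωR; then KE = ½Mv² + ½I(v/R)² = ½(1+k)Mv² = Mv².
The vertical drop is h = L sinθ = 7.88 × sin16.6° = 2.251 m.
Energy conservation: Mgh = Mv², so v = √(2gh/(1+k)) = √(2 × 9.8 × 2.251 / 2) ≈ 4.70 m/s.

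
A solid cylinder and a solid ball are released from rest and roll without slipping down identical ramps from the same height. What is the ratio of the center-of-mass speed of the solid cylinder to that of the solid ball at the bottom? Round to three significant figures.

v_ratio ≈ 0.966

Each satisfies Mgh = ½(1+k)Mv² with k = I/(MR²), so v ∝ 1/√(1+k).
For the solid cylinder k = 0.5; for the solid ball k = 0.4.
v₁/v₂ = √((1+k₂)/(1+k₁)) = √(1.4/1.5) ≈ 0.966.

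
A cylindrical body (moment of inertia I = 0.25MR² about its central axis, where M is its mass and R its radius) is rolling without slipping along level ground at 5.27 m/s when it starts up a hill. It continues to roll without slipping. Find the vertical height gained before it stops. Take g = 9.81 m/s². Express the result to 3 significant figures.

h ≈ 1.77 m

For this body I = 0.25MR², i.e. k = I/(MR²) = 0.25.
The rolling condition ω = v/R makes the rotational term ½I(v/R)² = ½kMv², so KE_total = ½(1+k)Mv² = (5/8)Mv².
At the top the kinetic energy is zero, so (5/8)Mv₀² = Mgh.
Thus h = (1+k)v₀²/(2g) = 1.25 × 5.27² / (2 × 9.81) ≈ 1.77 m.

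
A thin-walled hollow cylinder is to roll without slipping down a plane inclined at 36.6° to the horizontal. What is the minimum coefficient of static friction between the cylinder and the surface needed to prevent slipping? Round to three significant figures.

The moment of inertia is MR², giving k ≡ I/(MR²) = 1.
Along the incline Mg sinθ − f = Ma, and torque about the center fR = Iα = kMR²(a/R) gives f = kMa.
These give a = g sinθ/(1+k) and the required friction f = kMg sinθ/(1+k).
With N = Mg cosθ, the no-slip condition f ≤ μN gives μ_min = f/N = k tanθ/(1+k).
μ_min = 1 × tan36.6° / 2 ≈ 0.371.

μ_min ≈ 0.371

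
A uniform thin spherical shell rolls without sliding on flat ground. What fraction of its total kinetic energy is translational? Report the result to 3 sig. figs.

For this body I = (2/3)MR², i.e. k = I/(MR²) = 2/3.
With ω = v/R, KE_trans = ½Mv² and KE_rot = ½Iω² = ½kMv², so KE_total = ½(1+k)Mv².
The translational fraction is therefore 1/(1+k) = 1/1.667 ≈ 0.600.

fraction ≈ 0.600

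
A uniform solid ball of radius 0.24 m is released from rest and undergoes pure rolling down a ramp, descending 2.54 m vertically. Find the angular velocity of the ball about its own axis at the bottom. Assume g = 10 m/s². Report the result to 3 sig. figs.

ω ≈ 25.1 rad/s

The moment of inertia is (2/5)MR², giving k ≡ I/(MR²) = 0.4.
The rolling condition ω = v/R makes the rotational term ½I(v/R)² = ½kMv², so KE_total = ½(1+k)Mv² = (7/10)Mv².
Energy conservation Mgh = ½(1+k)Mv² gives v = √(2gh/(1+k)) = √(2 × 10 × 2.54 / 1.4) = 6.024 m/s.
Then ω = v/R = 6.024 / 0.24 ≈ 25.1 rad/s.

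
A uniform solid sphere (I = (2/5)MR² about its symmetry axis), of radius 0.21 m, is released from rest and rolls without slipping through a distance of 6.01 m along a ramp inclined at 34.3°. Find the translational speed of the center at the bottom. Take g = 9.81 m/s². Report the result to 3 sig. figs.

With I = (2/5)MR², the ratio k = I/(MR²) is 0.4.
Pure rolling means v = ωR; then KE = ½Mv² + ½I(v/R)² = ½(1+k)Mv² = (7/10)Mv².
The vertical drop is h = L sinθ = 6.01 × sin34.3° = 3.387 m.
Setting Mgh = (7/10)Mv² gives v = √(2gh/(1+k)) = √(2·9.81·3.387/1.4) ≈ 6.89 m/s.

v ≈ 6.89 m/s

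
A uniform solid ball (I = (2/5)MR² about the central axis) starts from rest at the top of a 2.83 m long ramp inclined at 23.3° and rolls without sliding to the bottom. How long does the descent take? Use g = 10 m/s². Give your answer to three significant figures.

For this body I = (2/5)MR², i.e. k = I/(MR²) = 0.4.
Translational: Mg sinθ − f = Ma. Rotational about the CM: fR = Iα = kMRa, so f = kMa.
Hence a = g sinθ/(1+k) = 10×sin23.3°/1.4 = 2.825 m/s².
Starting from rest, L = ½at², so t = √(2L/a) = √(2×2.83/2.825) ≈ 1.42 s.

t ≈ 1.42 s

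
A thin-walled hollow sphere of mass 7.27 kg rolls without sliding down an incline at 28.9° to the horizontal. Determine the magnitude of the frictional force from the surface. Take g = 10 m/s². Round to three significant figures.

f ≈ 14.1 N

The moment of inertia is (2/3)MR², giving k ≡ I/(MR²) = 2/3.
Newton's second law down the slope: Mg sinθ − f = Ma. The torque equation fR = Iα (with α = a/R) gives f = kMa.
Combining, a = g sinθ/(1+k) and f = kMa = kMg sinθ/(1+k).
f = (2/3) × 7.27 × 10 × sin28.9° / 1.667 ≈ 14.1 N.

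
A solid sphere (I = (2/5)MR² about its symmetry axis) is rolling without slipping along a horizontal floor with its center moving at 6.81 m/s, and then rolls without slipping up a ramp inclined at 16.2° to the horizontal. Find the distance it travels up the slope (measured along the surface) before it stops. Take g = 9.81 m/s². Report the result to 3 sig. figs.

d ≈ 11.9 m

The moment of inertia is (2/5)MR², giving k ≡ I/(MR²) = 0.4.
Rolling without slipping gives ω = v/R, so the total kinetic energy is ½Mv² + ½Iω² = ½(1+k)Mv² = (7/10)Mv².
Setting this equal to Mgh gives the vertical rise h = (1+k)v₀²/(2g) = 1.4×6.81²/(2×9.81) = 3.309 m.
Along the incline, d = h/sinθ = 3.309/sin16.2° ≈ 11.9 m.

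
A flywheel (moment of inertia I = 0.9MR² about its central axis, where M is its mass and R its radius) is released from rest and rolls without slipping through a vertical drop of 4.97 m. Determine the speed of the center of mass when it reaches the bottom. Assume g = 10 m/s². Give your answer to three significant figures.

v ≈ 7.23 m/s

For this body I = 0.9MR², i.e. k = I/(MR²) = 0.9.
Rolling without slipping gives ω = v/R, so the total kinetic energy is ½Mv² + ½Iω² = ½(1+k)Mv² = (19/20)Mv².
Energy conservation: Mgh = (19/20)Mv², so v = √(2gh/(1+k)) = √(2 × 10 × 4.97 / 1.9) ≈ 7.23 m/s.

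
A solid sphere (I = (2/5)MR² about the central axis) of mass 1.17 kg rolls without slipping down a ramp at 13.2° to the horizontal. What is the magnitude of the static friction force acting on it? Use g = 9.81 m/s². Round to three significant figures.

With I = (2/5)MR², the ratio k = I/(MR²) is 0.4.
Newton's second law down the slope: Mg sinθ − f = Ma. The torque equation fR = Iα (with α = a/R) gives f = kMa.
Combining, a = g sinθ/(1+k) and f = kMa = kMg sinθ/(1+k).
f = 0.4 × 1.17 × 9.81 × sin13.2° / 1.4 ≈ 0.749 N.

f ≈ 0.749 N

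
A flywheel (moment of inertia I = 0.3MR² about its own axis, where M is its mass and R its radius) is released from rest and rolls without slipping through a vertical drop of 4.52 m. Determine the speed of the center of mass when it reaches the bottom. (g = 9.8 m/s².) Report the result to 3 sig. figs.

With I = 0.3MR², the ratio k = I/(MR²) is 0.3.
Rolling without slipping gives ω = v/R, so the total kinetic energy is ½Mv² + ½Iω² = ½(1+k)Mv² = (13/20)Mv².
Setting Mgh = (13/20)Mv² gives v = √(2gh/(1+k)) = √(2·9.8·4.52/1.3) ≈ 8.26 m/s.

v ≈ 8.26 m/s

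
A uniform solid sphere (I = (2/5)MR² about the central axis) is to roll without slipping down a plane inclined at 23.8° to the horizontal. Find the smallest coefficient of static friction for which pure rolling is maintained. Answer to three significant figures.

The moment of inertia is (2/5)MR², giving k ≡ I/(MR²) = 0.4.
Newton's second law down the slope: Mg sinθ − f = Ma. The torque equation fR = Iα (with α = a/R) gives f = kMa.
These give a = g sinθ/(1+k) and the required friction f = kMg sinθ/(1+k).
With N = Mg cosθ, the no-slip condition f ≤ μN gives μ_min = f/N = k tanθ/(1+k).
μ_min = 0.4 × tan23.8° / 1.4 ≈ 0.126.

μ_min ≈ 0.126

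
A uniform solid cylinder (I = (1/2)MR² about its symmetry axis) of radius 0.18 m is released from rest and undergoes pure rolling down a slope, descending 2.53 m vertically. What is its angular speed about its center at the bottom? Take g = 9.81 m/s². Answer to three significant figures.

Here I = (1/2)MR², so the shape factor k = I/(MR²) = 0.5.
Rolling without slipping gives ω = v/R, so the total kinetic energy is ½Mv² + ½Iω² = ½(1+k)Mv² = (3/4)Mv².
Energy conservation Mgh = ½(1+k)Mv² gives v = √(2gh/(1+k)) = √(2 × 9.81 × 2.53 / 1.5) = 5.753 m/s.
The angular speed follows from ω = v/R = 5.753/0.18 ≈ 32.0 rad/s.

ω ≈ 32.0 rad/s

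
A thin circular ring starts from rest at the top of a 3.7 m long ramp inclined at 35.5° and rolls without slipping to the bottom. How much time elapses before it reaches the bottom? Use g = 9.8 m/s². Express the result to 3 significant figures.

The moment of inertia is MR², giving k ≡ I/(MR²) = 1.
Along the incline Mg sinθ − f = Ma, and torque about the center fR = Iα = kMR²(a/R) gives f = kMa.
Hence a = g sinθ/(1+k) = 9.8×sin35.5°/2 = 2.845 m/s².
Starting from rest, L = ½at², so t = √(2L/a) = √(2×3.7/2.845) ≈ 1.61 s.

t ≈ 1.61 s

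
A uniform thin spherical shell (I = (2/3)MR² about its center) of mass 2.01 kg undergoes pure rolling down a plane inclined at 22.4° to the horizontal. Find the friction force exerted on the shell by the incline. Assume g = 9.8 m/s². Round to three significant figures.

f ≈ 3.00 N

The moment of inertia is (2/3)MR², giving k ≡ I/(MR²) = 2/3.
Translational: Mg sinθ − f = Ma. Rotational about the CM: fR = Iα = kMRa, so f = kMa.
Combining, a = g sinθ/(1+k) and f = kMa = kMg sinθ/(1+k).
f = (2/3) × 2.01 × 9.8 × sin22.4° / 1.667 ≈ 3.00 N.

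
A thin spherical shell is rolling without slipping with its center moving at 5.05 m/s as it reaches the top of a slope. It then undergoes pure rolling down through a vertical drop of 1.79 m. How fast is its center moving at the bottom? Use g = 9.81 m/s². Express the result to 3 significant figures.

v ≈ 6.82 m/s

With I = (2/3)MR², the ratio k = I/(MR²) is 2/3.
The rolling condition ω = v/R makes the rotational term ½I(v/R)² = ½kMv², so KE_total = ½(1+k)Mv² = (5/6)Mv².
Conserving energy between top and bottom: (5/6)Mv² = (5/6)Mv₀² + Mgh, hence v² = v₀² + 2gh/(1+k).
v = √(5.05² + 2×9.81×1.79/1.667) = √46.57 ≈ 6.82 m/s.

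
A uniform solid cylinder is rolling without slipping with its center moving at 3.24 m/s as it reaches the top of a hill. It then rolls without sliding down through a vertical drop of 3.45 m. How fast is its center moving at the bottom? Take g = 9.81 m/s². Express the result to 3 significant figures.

The moment of inertia is (1/2)MR², giving k ≡ I/(MR²) = 0.5.
Pure rolling means v = ωR; then KE = ½Mv² + ½I(v/R)² = ½(1+k)Mv² = (3/4)Mv².
Energy conservation: (3/4)Mv₀² + Mgh = (3/4)Mv², so v² = v₀² + 2gh/(1+k).
v = √(3.24² + 2×9.81×3.45/1.5) = √55.62 ≈ 7.46 m/s.

v ≈ 7.46 m/s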